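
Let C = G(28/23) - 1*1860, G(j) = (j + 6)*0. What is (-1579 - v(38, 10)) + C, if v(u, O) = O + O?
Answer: -3459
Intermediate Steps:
G(j) = 0 (G(j) = (6 + j)*0 = 0)
v(u, O) = 2*O
C = -1860 (C = 0 - 1*1860 = 0 - 1860 = -1860)
(-1579 - v(38, 10)) + C = (-1579 - 2*10) - 1860 = (-1579 - 1*20) - 1860 = (-1579 - 20) - 1860 = -1599 - 1860 = -3459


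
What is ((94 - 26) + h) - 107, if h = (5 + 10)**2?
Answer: 186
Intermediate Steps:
h = 225 (h = 15**2 = 225)
((94 - 26) + h) - 107 = ((94 - 26) + 225) - 107 = (68 + 225) - 107 = 293 - 107 = 186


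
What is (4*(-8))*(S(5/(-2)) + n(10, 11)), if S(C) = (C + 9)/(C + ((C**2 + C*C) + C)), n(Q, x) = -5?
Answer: 1984/15 ≈ 132.27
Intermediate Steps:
S(C) = (9 + C)/(2*C + 2*C**2) (S(C) = (9 + C)/(C + ((C**2 + C**2) + C)) = (9 + C)/(C + (2*C**2 + C)) = (9 + C)/(C + (C + 2*C**2)) = (9 + C)/(2*C + 2*C**2))
(4*(-8))*(S(5/(-2)) + n(10, 11)) = (4*(-8))*((9 + 5/(-2))/(2*((5/(-2)))*(1 + 5/(-2))) - 5) = -32*((9 + 5*(-1/2))/(2*((5*(-1/2)))*(1 + 5*(-1/2))) - 5) = -32*((9 - 5/2)/(2*(-5/2)*(1 - 5/2)) - 5) = -32*((1/2)*(-2/5)*(13/2)/(-3/2) - 5) = -32*((1/2)*(-2/5)*(-2/3)*(13/2) - 5) = -32*(13/15 - 5) = -32*(-62/15) = 1984/15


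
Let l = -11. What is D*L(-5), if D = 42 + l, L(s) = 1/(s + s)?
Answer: -31/10 ≈ -3.1000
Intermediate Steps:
L(s) = 1/(2*s)
D = 31 (D = 42 - 11 = 31)
D*L(-5) = 31*((1/2)/(-5)) = 31*((1/2)*(-1/5)) = 31*(-1/10) = -31/10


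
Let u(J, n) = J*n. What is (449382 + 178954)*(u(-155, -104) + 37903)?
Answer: 33944595728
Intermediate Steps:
(449382 + 178954)*(u(-155, -104) + 37903) = (449382 + 178954)*(-155*(-104) + 37903) = 628336*(16120 + 37903) = 628336*54023 = 33944595728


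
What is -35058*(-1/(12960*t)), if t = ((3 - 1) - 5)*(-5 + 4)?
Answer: 5843/6480 ≈ 0.90170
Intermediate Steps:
t = 3 (t = (2 - 5)*(-1) = -3*(-1) = 3)
-35058*(-1/(12960*t)) = -35058/((((3*4)*(-2))*(-45))*(-36)) = -35058/(((12*(-2))*(-45))*(-36)) = -35058/(-24*(-45)*(-36)) = -35058/(1080*(-36)) = -35058/(-38880) = -35058*(-1/38880) = 5843/6480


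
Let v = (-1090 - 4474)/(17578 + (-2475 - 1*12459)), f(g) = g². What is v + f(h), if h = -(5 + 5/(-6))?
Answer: 363049/23796 ≈ 15.257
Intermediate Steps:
h = -25/6 (h = -(5 + 5*(-⅙)) = -(5 - ⅚) = -1*25/6 = -25/6 ≈ -4.1667)
v = -1391/661 (v = -5564/(17578 + (-2475 - 12459)) = -5564/(17578 - 14934) = -5564/2644 = -5564*1/2644 = -1391/661 ≈ -2.1044)
v + f(h) = -1391/661 + (-25/6)² = -1391/661 + 625/36 = 363049/23796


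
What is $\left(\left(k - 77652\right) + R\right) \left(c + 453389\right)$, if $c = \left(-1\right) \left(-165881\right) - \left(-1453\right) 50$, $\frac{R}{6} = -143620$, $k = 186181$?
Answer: $-521147916720$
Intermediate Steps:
$R = -861720$ ($R = 6 \left(-143620\right) = -861720$)
$c = 238531$ ($c = 165881 - -72650 = 165881 + 72650 = 238531$)
$\left(\left(k - 77652\right) + R\right) \left(c + 453389\right) = \left(\left(186181 - 77652\right) - 861720\right) \left(238531 + 453389\right) = \left(\left(186181 - 77652\right) - 861720\right) 691920 = \left(108529 - 861720\right) 691920 = \left(-753191\right) 691920 = -521147916720$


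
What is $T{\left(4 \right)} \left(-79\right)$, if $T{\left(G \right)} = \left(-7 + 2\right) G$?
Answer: $1580$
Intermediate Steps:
$T{\left(G \right)} = - 5 G$
$T{\left(4 \right)} \left(-79\right) = \left(-5\right) 4 \left(-79\right) = \left(-20\right) \left(-79\right) = 1580$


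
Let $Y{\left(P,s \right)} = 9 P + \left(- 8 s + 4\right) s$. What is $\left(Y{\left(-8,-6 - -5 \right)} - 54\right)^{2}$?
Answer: $19044$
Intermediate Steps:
$Y{\left(P,s \right)} = 9 P + s \left(4 - 8 s\right)$ ($Y{\left(P,s \right)} = 9 P + \left(4 - 8 s\right) s = 9 P + s \left(4 - 8 s\right)$)
$\left(Y{\left(-8,-6 - -5 \right)} - 54\right)^{2} = \left(\left(- 8 \left(-6 - -5\right)^{2} + 4 \left(-6 - -5\right) + 9 \left(-8\right)\right) - 54\right)^{2} = \left(\left(- 8 \left(-6 + 5\right)^{2} + 4 \left(-6 + 5\right) - 72\right) - 54\right)^{2} = \left(\left(- 8 \left(-1\right)^{2} + 4 \left(-1\right) - 72\right) - 54\right)^{2} = \left(\left(\left(-8\right) 1 - 4 - 72\right) - 54\right)^{2} = \left(\left(-8 - 4 - 72\right) - 54\right)^{2} = \left(-84 - 54\right)^{2} = \left(-138\right)^{2} = 19044$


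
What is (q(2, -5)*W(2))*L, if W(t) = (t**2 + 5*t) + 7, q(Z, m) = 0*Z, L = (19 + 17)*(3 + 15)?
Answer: 0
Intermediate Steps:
L = 648 (L = 36*18 = 648)
q(Z, m) = 0
W(t) = 7 + t**2 + 5*t
(q(2, -5)*W(2))*L = (0*(7 + 2**2 + 5*2))*648 = (0*(7 + 4 + 10))*648 = (0*21)*648 = 0*648 = 0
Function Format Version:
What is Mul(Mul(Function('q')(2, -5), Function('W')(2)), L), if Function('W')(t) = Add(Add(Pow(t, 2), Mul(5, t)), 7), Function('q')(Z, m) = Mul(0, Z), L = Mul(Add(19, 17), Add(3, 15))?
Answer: 0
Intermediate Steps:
L = 648 (L = Mul(36, 18) = 648)
Function('q')(Z, m) = 0
Function('W')(t) = Add(7, Pow(t, 2), Mul(5, t))
Mul(Mul(Function('q')(2, -5), Function('W')(2)), L) = Mul(Mul(0, Add(7, Pow(2, 2), Mul(5, 2))), 648) = Mul(Mul(0, Add(7, 4, 10)), 648) = Mul(Mul(0, 21), 648) = Mul(0, 648) = 0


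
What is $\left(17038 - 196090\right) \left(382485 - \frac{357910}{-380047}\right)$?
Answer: $- \frac{26027470469199660}{380047} \approx -6.8485 \cdot 10^{10}$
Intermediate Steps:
$\left(17038 - 196090\right) \left(382485 - \frac{357910}{-380047}\right) = - 179052 \left(382485 - - \frac{357910}{380047}\right) = - 179052 \left(382485 + \frac{357910}{380047}\right) = \left(-179052\right) \frac{145362634705}{380047} = - \frac{26027470469199660}{380047}$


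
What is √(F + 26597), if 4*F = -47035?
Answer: √59353/2 ≈ 121.81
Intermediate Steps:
F = -47035/4 (F = (¼)*(-47035) = -47035/4 ≈ -11759.)
√(F + 26597) = √(-47035/4 + 26597) = √(59353/4) = √59353/2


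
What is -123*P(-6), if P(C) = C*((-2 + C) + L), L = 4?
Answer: -2952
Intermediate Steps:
P(C) = C*(2 + C) (P(C) = C*((-2 + C) + 4) = C*(2 + C))
-123*P(-6) = -(-738)*(2 - 6) = -(-738)*(-4) = -123*24 = -2952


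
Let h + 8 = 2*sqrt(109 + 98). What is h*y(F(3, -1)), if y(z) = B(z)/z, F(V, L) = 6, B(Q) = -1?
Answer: 4/3 - sqrt(23) ≈ -3.4625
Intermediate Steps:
y(z) = -1/z
h = -8 + 6*sqrt(23) (h = -8 + 2*sqrt(109 + 98) = -8 + 2*sqrt(207) = -8 + 2*(3*sqrt(23)) = -8 + 6*sqrt(23) ≈ 20.775)
h*y(F(3, -1)) = (-8 + 6*sqrt(23))*(-1/6) = 4/3 - sqrt(23)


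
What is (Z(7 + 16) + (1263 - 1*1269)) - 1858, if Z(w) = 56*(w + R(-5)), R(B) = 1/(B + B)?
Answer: -2908/5 ≈ -581.60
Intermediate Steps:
R(B) = 1/(2*B)
Z(w) = -28/5 + 56*w (Z(w) = 56*(w + (1/2)/(-5)) = 56*(w + (1/2)*(-1/5)) = 56*(w - 1/10) = 56*(-1/10 + w) = -28/5 + 56*w)
(Z(7 + 16) + (1263 - 1*1269)) - 1858 = ((-28/5 + 56*(7 + 16)) + (1263 - 1*1269)) - 1858 = ((-28/5 + 56*23) + (1263 - 1269)) - 1858 = ((-28/5 + 1288) - 6) - 1858 = (6412/5 - 6) - 1858 = 6382/5 - 1858 = -2908/5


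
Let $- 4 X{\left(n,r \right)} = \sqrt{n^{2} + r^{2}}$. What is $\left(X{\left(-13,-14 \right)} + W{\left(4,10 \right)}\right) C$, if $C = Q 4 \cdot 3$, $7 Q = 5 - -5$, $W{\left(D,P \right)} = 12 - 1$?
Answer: $\frac{1320}{7} - \frac{30 \sqrt{365}}{7} \approx 106.69$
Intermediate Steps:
$W{\left(D,P \right)} = 11$
$Q = \frac{10}{7}$ ($Q = \frac{5 - -5}{7} = \frac{5 + 5}{7} = \frac{1}{7} \cdot 10 = \frac{10}{7} \approx 1.4286$)
$C = \frac{120}{7}$ ($C = \frac{10}{7} \cdot 4 \cdot 3 = \frac{40}{7} \cdot 3 = \frac{120}{7} \approx 17.143$)
$X{\left(n,r \right)} = - \frac{\sqrt{n^{2} + r^{2}}}{4}$
$\left(X{\left(-13,-14 \right)} + W{\left(4,10 \right)}\right) C = \left(- \frac{\sqrt{\left(-13\right)^{2} + \left(-14\right)^{2}}}{4} + 11\right) \frac{120}{7} = \left(- \frac{\sqrt{169 + 196}}{4} + 11\right) \frac{120}{7} = \left(- \frac{\sqrt{365}}{4} + 11\right) \frac{120}{7} = \left(11 - \frac{\sqrt{365}}{4}\right) \frac{120}{7} = \frac{1320}{7} - \frac{30 \sqrt{365}}{7}$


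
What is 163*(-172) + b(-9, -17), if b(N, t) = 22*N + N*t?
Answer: -28081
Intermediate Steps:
163*(-172) + b(-9, -17) = 163*(-172) - 9*(22 - 17) = -28036 - 9*5 = -28036 - 45 = -28081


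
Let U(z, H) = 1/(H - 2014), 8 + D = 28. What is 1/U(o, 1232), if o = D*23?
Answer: -782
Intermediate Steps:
D = 20 (D = -8 + 28 = 20)
o = 460 (o = 20*23 = 460)
U(z, H) = 1/(-2014 + H)
1/U(o, 1232) = 1/(1/(-2014 + 1232)) = 1/(1/(-782)) = 1/(-1/782) = -782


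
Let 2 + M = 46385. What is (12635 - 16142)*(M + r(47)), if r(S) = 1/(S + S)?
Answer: -15290530521/94 ≈ -1.6267e+8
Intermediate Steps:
M = 46383 (M = -2 + 46385 = 46383)
r(S) = 1/(2*S)
(12635 - 16142)*(M + r(47)) = (12635 - 16142)*(46383 + (½)/47) = -3507*(46383 + (½)*(1/47)) = -3507*(46383 + 1/94) = -3507*4360003/94 = -15290530521/94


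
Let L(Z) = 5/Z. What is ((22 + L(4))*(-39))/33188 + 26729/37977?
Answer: 3410585629/5041522704 ≈ 0.67650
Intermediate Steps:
((22 + L(4))*(-39))/33188 + 26729/37977 = ((22 + 5/4)*(-39))/33188 + 26729/37977 = ((22 + 5*(¼))*(-39))*(1/33188) + 26729*(1/37977) = ((22 + 5/4)*(-39))*(1/33188) + 26729/37977 = ((93/4)*(-39))*(1/33188) + 26729/37977 = -3627/4*1/33188 + 26729/37977 = -3627/132752 + 26729/37977 = 3410585629/5041522704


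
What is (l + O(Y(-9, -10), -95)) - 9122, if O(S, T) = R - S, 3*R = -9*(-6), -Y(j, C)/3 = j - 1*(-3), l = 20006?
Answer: 10884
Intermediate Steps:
Y(j, C) = -9 - 3*j (Y(j, C) = -3*(j - 1*(-3)) = -3*(j + 3) = -3*(3 + j) = -9 - 3*j)
R = 18 (R = (-9*(-6))/3 = (1/3)*54 = 18)
O(S, T) = 18 - S
(l + O(Y(-9, -10), -95)) - 9122 = (20006 + (18 - (-9 - 3*(-9)))) - 9122 = (20006 + (18 - (-9 + 27))) - 9122 = (20006 + (18 - 1*18)) - 9122 = (20006 + (18 - 18)) - 9122 = (20006 + 0) - 9122 = 20006 - 9122 = 10884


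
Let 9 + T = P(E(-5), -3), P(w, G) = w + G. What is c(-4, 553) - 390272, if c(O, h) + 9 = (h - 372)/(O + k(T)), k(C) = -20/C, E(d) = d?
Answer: -18736565/48 ≈ -3.9035e+5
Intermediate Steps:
P(w, G) = G + w
T = -17 (T = -9 + (-3 - 5) = -9 - 8 = -17)
c(O, h) = -9 + (-372 + h)/(20/17 + O) (c(O, h) = -9 + (h - 372)/(O - 20/(-17)) = -9 + (-372 + h)/(O - 20*(-1/17)) = -9 + (-372 + h)/(O + 20/17) = -9 + (-372 + h)/(20/17 + O))
c(-4, 553) - 390272 = (-6504 - 153*(-4) + 17*553)/(20 + 17*(-4)) - 390272 = (-6504 + 612 + 9401)/(20 - 68) - 390272 = 3509/(-48) - 390272 = -1/48*3509 - 390272 = -3509/48 - 390272 = -18736565/48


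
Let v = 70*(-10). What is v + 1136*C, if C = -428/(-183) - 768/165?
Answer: -33523388/10065 ≈ -3330.7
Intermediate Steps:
v = -700
C = -23308/10065 (C = -428*(-1/183) - 768*1/165 = 428/183 - 256/55 = -23308/10065 ≈ -2.3157)
v + 1136*C = -700 + 1136*(-23308/10065) = -700 - 26477888/10065 = -33523388/10065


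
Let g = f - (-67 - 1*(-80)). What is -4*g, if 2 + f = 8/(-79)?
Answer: 4772/79 ≈ 60.405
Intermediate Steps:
f = -166/79 (f = -2 + 8/(-79) = -2 + 8*(-1/79) = -2 - 8/79 = -166/79 ≈ -2.1013)
g = -1193/79 (g = -166/79 - (-67 - 1*(-80)) = -166/79 - (-67 + 80) = -166/79 - 1*13 = -166/79 - 13 = -1193/79 ≈ -15.101)
-4*g = -4*(-1193/79) = 4772/79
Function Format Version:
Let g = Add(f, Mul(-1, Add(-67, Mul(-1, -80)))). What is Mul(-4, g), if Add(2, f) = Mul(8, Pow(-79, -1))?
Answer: Rational(4772, 79) ≈ 60.405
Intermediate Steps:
f = Rational(-166, 79) (f = Add(-2, Mul(8, Pow(-79, -1))) = Add(-2, Mul(8, Rational(-1, 79))) = Add(-2, Rational(-8, 79)) = Rational(-166, 79) ≈ -2.1013)
g = Rational(-1193, 79) (g = Add(Rational(-166, 79), Mul(-1, Add(-67, Mul(-1, -80)))) = Add(Rational(-166, 79), Mul(-1, Add(-67, 80))) = Add(Rational(-166, 79), Mul(-1, 13)) = Add(Rational(-166, 79), -13) = Rational(-1193, 79) ≈ -15.101)
Mul(-4, g) = Mul(-4, Rational(-1193, 79)) = Rational(4772, 79)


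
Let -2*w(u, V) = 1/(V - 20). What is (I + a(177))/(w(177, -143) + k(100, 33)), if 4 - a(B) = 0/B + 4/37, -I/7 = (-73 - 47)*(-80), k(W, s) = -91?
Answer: 810519456/1097605 ≈ 738.44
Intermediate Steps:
I = -67200 (I = -7*(-73 - 47)*(-80) = -(-840)*(-80) = -7*9600 = -67200)
w(u, V) = -1/(2*(-20 + V)) (w(u, V) = -1/(2*(V - 20)) = -1/(2*(-20 + V)))
a(B) = 144/37 (a(B) = 4 - (0/B + 4/37) = 4 - (0 + 4*(1/37)) = 4 - (0 + 4/37) = 4 - 1*4/37 = 4 - 4/37 = 144/37)
(I + a(177))/(w(177, -143) + k(100, 33)) = (-67200 + 144/37)/(-1/(-40 + 2*(-143)) - 91) = -2486256/(37*(-1/(-40 - 286) - 91)) = -2486256/(37*(-1/(-326) - 91)) = -2486256/(37*(-1*(-1/326) - 91)) = -2486256/(37*(1/326 - 91)) = -2486256/(37*(-29665/326)) = -2486256/37*(-326/29665) = 810519456/1097605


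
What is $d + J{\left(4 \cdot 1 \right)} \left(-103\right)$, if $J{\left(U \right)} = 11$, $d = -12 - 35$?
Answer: $-1180$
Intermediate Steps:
$d = -47$
$d + J{\left(4 \cdot 1 \right)} \left(-103\right) = -47 + 11 \left(-103\right) = -47 - 1133 = -1180$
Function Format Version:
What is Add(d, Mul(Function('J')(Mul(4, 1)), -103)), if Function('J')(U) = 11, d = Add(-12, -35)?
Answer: -1180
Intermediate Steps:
d = -47
Add(d, Mul(Function('J')(Mul(4, 1)), -103)) = Add(-47, Mul(11, -103)) = Add(-47, -1133) = -1180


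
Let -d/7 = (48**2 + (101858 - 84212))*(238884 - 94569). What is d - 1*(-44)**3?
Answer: -20153504566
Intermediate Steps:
d = -20153589750 (d = -7*(48**2 + (101858 - 84212))*(238884 - 94569) = -7*(2304 + 17646)*144315 = -139650*144315 = -7*2879084250 = -20153589750)
d - 1*(-44)**3 = -20153589750 - 1*(-44)**3 = -20153589750 - 1*(-85184) = -20153589750 + 85184 = -20153504566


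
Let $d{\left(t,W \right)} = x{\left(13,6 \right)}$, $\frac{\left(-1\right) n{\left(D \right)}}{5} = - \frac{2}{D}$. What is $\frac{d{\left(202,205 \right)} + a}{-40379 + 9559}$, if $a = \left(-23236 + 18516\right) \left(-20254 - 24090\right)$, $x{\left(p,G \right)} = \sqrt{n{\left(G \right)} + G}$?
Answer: $- \frac{455008}{67} - \frac{\sqrt{69}}{92460} \approx -6791.2$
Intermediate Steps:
$n{\left(D \right)} = \frac{10}{D}$ ($n{\left(D \right)} = - 5 \left(- \frac{2}{D}\right) = \frac{10}{D}$)
$x{\left(p,G \right)} = \sqrt{G + \frac{10}{G}}$ ($x{\left(p,G \right)} = \sqrt{\frac{10}{G} + G} = \sqrt{G + \frac{10}{G}}$)
$d{\left(t,W \right)} = \frac{\sqrt{69}}{3}$ ($d{\left(t,W \right)} = \sqrt{6 + \frac{10}{6}} = \sqrt{6 + 10 \cdot \frac{1}{6}} = \sqrt{6 + \frac{5}{3}} = \sqrt{\frac{23}{3}} = \frac{\sqrt{69}}{3}$)
$a = 209303680$ ($a = \left(-4720\right) \left(-44344\right) = 209303680$)
$\frac{d{\left(202,205 \right)} + a}{-40379 + 9559} = \frac{\frac{\sqrt{69}}{3} + 209303680}{-40379 + 9559} = \frac{209303680 + \frac{\sqrt{69}}{3}}{-30820} = \left(209303680 + \frac{\sqrt{69}}{3}\right) \left(- \frac{1}{30820}\right) = - \frac{455008}{67} - \frac{\sqrt{69}}{92460}$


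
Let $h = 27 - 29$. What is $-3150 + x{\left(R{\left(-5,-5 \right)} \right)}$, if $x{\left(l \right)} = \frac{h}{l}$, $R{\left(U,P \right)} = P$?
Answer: $- \frac{15748}{5} \approx -3149.6$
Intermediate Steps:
$h = -2$ ($h = 27 - 29 = -2$)
$x{\left(l \right)} = - \frac{2}{l}$
$-3150 + x{\left(R{\left(-5,-5 \right)} \right)} = -3150 - \frac{2}{-5} = -3150 - - \frac{2}{5} = -3150 + \frac{2}{5} = - \frac{15748}{5}$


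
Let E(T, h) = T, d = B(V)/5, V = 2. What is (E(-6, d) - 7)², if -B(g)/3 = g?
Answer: 169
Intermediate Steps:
B(g) = -3*g
d = -6/5 (d = -3*2/5 = -6*⅕ = -6/5 ≈ -1.2000)
(E(-6, d) - 7)² = (-6 - 7)² = (-13)² = 169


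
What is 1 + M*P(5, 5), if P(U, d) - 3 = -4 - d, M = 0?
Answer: 1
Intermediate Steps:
P(U, d) = -1 - d (P(U, d) = 3 + (-4 - d) = -1 - d)
1 + M*P(5, 5) = 1 + 0*(-1 - 1*5) = 1 + 0*(-1 - 5) = 1 + 0*(-6) = 1 + 0 = 1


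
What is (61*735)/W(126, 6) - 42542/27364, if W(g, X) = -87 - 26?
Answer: -615836093/1546066 ≈ -398.32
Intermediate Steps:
W(g, X) = -113
(61*735)/W(126, 6) - 42542/27364 = (61*735)/(-113) - 42542/27364 = 44835*(-1/113) - 42542*1/27364 = -44835/113 - 21271/13682 = -615836093/1546066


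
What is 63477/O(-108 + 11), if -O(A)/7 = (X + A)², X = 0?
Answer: -63477/65863 ≈ -0.96377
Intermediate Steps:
O(A) = -7*A² (O(A) = -7*(0 + A)² = -7*A²)
63477/O(-108 + 11) = 63477/((-7*(-108 + 11)²)) = 63477/((-7*(-97)²)) = 63477/((-7*9409)) = 63477/(-65863) = 63477*(-1/65863) = -63477/65863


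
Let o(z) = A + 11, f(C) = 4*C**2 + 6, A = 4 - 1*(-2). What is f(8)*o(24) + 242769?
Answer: 247223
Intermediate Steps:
A = 6 (A = 4 + 2 = 6)
f(C) = 6 + 4*C**2
o(z) = 17 (o(z) = 6 + 11 = 17)
f(8)*o(24) + 242769 = (6 + 4*8**2)*17 + 242769 = (6 + 4*64)*17 + 242769 = (6 + 256)*17 + 242769 = 262*17 + 242769 = 4454 + 242769 = 247223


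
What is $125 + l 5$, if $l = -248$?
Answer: $-1115$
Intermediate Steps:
$125 + l 5 = 125 - 1240 = -1115$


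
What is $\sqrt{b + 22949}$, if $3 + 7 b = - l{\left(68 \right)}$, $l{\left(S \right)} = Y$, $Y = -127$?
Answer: $\frac{3 \sqrt{125041}}{7} \approx 151.55$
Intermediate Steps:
$l{\left(S \right)} = -127$
$b = \frac{124}{7}$ ($b = - \frac{3}{7} + \frac{\left(-1\right) \left(-127\right)}{7} = - \frac{3}{7} + \frac{1}{7} \cdot 127 = - \frac{3}{7} + \frac{127}{7} = \frac{124}{7} \approx 17.714$)
$\sqrt{b + 22949} = \sqrt{\frac{124}{7} + 22949} = \sqrt{\frac{160767}{7}} = \frac{3 \sqrt{125041}}{7}$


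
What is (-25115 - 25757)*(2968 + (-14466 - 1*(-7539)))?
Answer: 201402248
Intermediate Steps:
(-25115 - 25757)*(2968 + (-14466 - 1*(-7539))) = -50872*(2968 + (-14466 + 7539)) = -50872*(2968 - 6927) = -50872*(-3959) = 201402248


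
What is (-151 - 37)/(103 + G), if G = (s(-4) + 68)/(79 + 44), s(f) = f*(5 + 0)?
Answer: -7708/4239 ≈ -1.8184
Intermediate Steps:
s(f) = 5*f (s(f) = f*5 = 5*f)
G = 16/41 (G = (5*(-4) + 68)/(79 + 44) = (-20 + 68)/123 = 48*(1/123) = 16/41 ≈ 0.39024)
(-151 - 37)/(103 + G) = (-151 - 37)/(103 + 16/41) = -188/(4239/41) = (41/4239)*(-188) = -7708/4239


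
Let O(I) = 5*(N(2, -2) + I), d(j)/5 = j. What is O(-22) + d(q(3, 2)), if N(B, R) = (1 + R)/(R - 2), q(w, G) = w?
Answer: -375/4 ≈ -93.750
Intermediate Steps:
N(B, R) = (1 + R)/(-2 + R)
d(j) = 5*j
O(I) = 5/4 + 5*I (O(I) = 5*((1 - 2)/(-2 - 2) + I) = 5*(-1/(-4) + I) = 5*(-1/4*(-1) + I) = 5*(1/4 + I) = 5/4 + 5*I)
O(-22) + d(q(3, 2)) = (5/4 + 5*(-22)) + 5*3 = (5/4 - 110) + 15 = -435/4 + 15 = -375/4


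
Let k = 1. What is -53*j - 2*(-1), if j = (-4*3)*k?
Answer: 638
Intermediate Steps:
j = -12 (j = -4*3*1 = -12*1 = -12)
-53*j - 2*(-1) = -53*(-12) - 2*(-1) = 636 + 2 = 638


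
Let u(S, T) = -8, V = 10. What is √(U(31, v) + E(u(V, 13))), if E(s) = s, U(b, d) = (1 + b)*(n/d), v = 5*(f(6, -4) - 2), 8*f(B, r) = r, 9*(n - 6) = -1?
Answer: 2*I*√1298/15 ≈ 4.8037*I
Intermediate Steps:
n = 53/9 (n = 6 + (⅑)*(-1) = 6 - ⅑ = 53/9 ≈ 5.8889)
f(B, r) = r/8
v = -25/2 (v = 5*((⅛)*(-4) - 2) = 5*(-½ - 2) = 5*(-5/2) = -25/2 ≈ -12.500)
U(b, d) = 53*(1 + b)/(9*d) (U(b, d) = (1 + b)*(53/(9*d)) = 53*(1 + b)/(9*d))
√(U(31, v) + E(u(V, 13))) = √(53*(1 + 31)/(9*(-25/2)) - 8) = √((53/9)*(-2/25)*32 - 8) = √(-3392/225 - 8) = √(-5192/225) = 2*I*√1298/15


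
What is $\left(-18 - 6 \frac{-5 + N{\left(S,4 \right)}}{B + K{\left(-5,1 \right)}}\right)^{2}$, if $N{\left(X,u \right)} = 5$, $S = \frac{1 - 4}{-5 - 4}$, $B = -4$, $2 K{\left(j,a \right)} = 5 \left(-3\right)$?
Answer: $324$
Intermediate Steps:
$K{\left(j,a \right)} = - \frac{15}{2}$ ($K{\left(j,a \right)} = \frac{5 \left(-3\right)}{2} = \frac{1}{2} \left(-15\right) = - \frac{15}{2}$)
$S = \frac{1}{3}$ ($S = - \frac{3}{-9} = \left(-3\right) \left(- \frac{1}{9}\right) = \frac{1}{3} \approx 0.33333$)
$\left(-18 - 6 \frac{-5 + N{\left(S,4 \right)}}{B + K{\left(-5,1 \right)}}\right)^{2} = \left(-18 - 6 \frac{-5 + 5}{-4 - \frac{15}{2}}\right)^{2} = \left(-18 - 6 \frac{0}{- \frac{23}{2}}\right)^{2} = \left(-18 - 6 \cdot 0 \left(- \frac{2}{23}\right)\right)^{2} = \left(-18 - 0\right)^{2} = \left(-18 + 0\right)^{2} = \left(-18\right)^{2} = 324$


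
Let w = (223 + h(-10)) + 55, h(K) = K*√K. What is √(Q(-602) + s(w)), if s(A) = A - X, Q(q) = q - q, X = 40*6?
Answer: √(38 - 10*I*√10) ≈ 6.612 - 2.3913*I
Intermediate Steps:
X = 240
Q(q) = 0
h(K) = K^(3/2)
w = 278 - 10*I*√10 (w = (223 + (-10)^(3/2)) + 55 = (223 - 10*I*√10) + 55 = 278 - 10*I*√10 ≈ 278.0 - 31.623*I)
s(A) = -240 + A (s(A) = A - 1*240 = A - 240 = -240 + A)
√(Q(-602) + s(w)) = √(0 + (-240 + (278 - 10*I*√10))) = √(0 + (38 - 10*I*√10)) = √(38 - 10*I*√10)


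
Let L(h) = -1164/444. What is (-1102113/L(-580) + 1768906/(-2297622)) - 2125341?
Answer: -189990329495597/111434667 ≈ -1.7049e+6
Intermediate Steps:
L(h) = -97/37 (L(h) = -1164*1/444 = -97/37)
(-1102113/L(-580) + 1768906/(-2297622)) - 2125341 = (-1102113/(-97/37) + 1768906/(-2297622)) - 2125341 = (-1102113*(-37/97) + 1768906*(-1/2297622)) - 2125341 = (40778181/97 - 884453/1148811) - 2125341 = 46846337100850/111434667 - 2125341 = -189990329495597/111434667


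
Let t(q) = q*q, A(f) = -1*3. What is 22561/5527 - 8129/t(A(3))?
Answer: -44725934/49743 ≈ -899.14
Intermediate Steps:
A(f) = -3
t(q) = q**2
22561/5527 - 8129/t(A(3)) = 22561/5527 - 8129/((-3)**2) = 22561*(1/5527) - 8129/9 = 22561/5527 - 8129*1/9 = 22561/5527 - 8129/9 = -44725934/49743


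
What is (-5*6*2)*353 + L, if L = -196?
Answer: -21376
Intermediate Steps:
(-5*6*2)*353 + L = (-5*6*2)*353 - 196 = -30*2*353 - 196 = -60*353 - 196 = -21180 - 196 = -21376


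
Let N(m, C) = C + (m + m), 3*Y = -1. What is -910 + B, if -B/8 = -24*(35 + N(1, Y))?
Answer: 6130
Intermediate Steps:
Y = -⅓ (Y = (⅓)*(-1) = -⅓ ≈ -0.33333)
N(m, C) = C + 2*m
B = 7040 (B = -(-192)*(35 + (-⅓ + 2*1)) = -(-192)*(35 + (-⅓ + 2)) = -(-192)*(35 + 5/3) = -(-192)*110/3 = -8*(-880) = 7040)
-910 + B = -910 + 7040 = 6130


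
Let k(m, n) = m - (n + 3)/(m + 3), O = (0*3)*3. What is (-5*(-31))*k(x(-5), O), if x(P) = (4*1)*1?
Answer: 3875/7 ≈ 553.57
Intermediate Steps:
O = 0 (O = 0*3 = 0)
x(P) = 4 (x(P) = 4*1 = 4)
k(m, n) = m - (3 + n)/(3 + m)
(-5*(-31))*k(x(-5), O) = (-5*(-31))*((-3 + 4² - 1*0 + 3*4)/(3 + 4)) = 155*((-3 + 16 + 0 + 12)/7) = 155*((⅐)*25) = 155*(25/7) = 3875/7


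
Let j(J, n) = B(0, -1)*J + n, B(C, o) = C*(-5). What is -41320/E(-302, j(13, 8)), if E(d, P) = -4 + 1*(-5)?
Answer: 41320/9 ≈ 4591.1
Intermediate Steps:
B(C, o) = -5*C
j(J, n) = n (j(J, n) = (-5*0)*J + n = 0*J + n = 0 + n = n)
E(d, P) = -9 (E(d, P) = -4 - 5 = -9)
-41320/E(-302, j(13, 8)) = -41320/(-9) = -41320*(-1/9) = 41320/9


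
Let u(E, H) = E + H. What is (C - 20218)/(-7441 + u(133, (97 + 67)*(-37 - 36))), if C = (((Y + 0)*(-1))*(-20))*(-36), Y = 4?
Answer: 11549/9640 ≈ 1.1980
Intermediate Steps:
C = -2880 (C = (((4 + 0)*(-1))*(-20))*(-36) = ((4*(-1))*(-20))*(-36) = -4*(-20)*(-36) = 80*(-36) = -2880)
(C - 20218)/(-7441 + u(133, (97 + 67)*(-37 - 36))) = (-2880 - 20218)/(-7441 + (133 + (97 + 67)*(-37 - 36))) = -23098/(-7441 + (133 + 164*(-73))) = -23098/(-7441 + (133 - 11972)) = -23098/(-7441 - 11839) = -23098/(-19280) = -23098*(-1/19280) = 11549/9640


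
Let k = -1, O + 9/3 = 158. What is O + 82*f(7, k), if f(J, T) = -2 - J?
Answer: -583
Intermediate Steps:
O = 155 (O = -3 + 158 = 155)
O + 82*f(7, k) = 155 + 82*(-2 - 1*7) = 155 + 82*(-2 - 7) = 155 + 82*(-9) = 155 - 738 = -583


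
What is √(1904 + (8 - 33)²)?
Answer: 3*√281 ≈ 50.289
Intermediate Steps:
√(1904 + (8 - 33)²) = √(1904 + (-25)²) = √(1904 + 625) = √2529 = 3*√281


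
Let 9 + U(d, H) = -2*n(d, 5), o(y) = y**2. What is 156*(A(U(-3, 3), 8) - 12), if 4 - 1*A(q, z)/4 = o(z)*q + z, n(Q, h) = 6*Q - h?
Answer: -1482000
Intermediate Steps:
n(Q, h) = -h + 6*Q
U(d, H) = 1 - 12*d (U(d, H) = -9 - 2*(-1*5 + 6*d) = -9 - 2*(-5 + 6*d) = -9 + (10 - 12*d) = 1 - 12*d)
A(q, z) = 16 - 4*z - 4*q*z**2 (A(q, z) = 16 - 4*(z**2*q + z) = 16 - 4*(q*z**2 + z) = 16 - 4*(z + q*z**2) = 16 + (-4*z - 4*q*z**2) = 16 - 4*z - 4*q*z**2)
156*(A(U(-3, 3), 8) - 12) = 156*((16 - 4*8 - 4*(1 - 12*(-3))*8**2) - 12) = 156*((16 - 32 - 4*(1 + 36)*64) - 12) = 156*((16 - 32 - 4*37*64) - 12) = 156*((16 - 32 - 9472) - 12) = 156*(-9488 - 12) = 156*(-9500) = -1482000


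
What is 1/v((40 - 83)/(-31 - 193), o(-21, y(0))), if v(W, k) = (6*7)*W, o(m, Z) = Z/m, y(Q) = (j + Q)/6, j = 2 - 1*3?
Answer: 16/129 ≈ 0.12403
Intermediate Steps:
j = -1 (j = 2 - 3 = -1)
y(Q) = -⅙ + Q/6 (y(Q) = (-1 + Q)/6 = (-1 + Q)*(⅙) = -⅙ + Q/6)
v(W, k) = 42*W
1/v((40 - 83)/(-31 - 193), o(-21, y(0))) = 1/(42*((40 - 83)/(-31 - 193))) = 1/(42*(-43/(-224))) = 1/(42*(-43*(-1/224))) = 1/(42*(43/224)) = 1/(129/16) = 16/129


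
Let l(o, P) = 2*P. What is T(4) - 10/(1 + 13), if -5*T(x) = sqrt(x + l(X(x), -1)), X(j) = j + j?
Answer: -5/7 - sqrt(2)/5 ≈ -0.99713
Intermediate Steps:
X(j) = 2*j
T(x) = -sqrt(-2 + x)/5 (T(x) = -sqrt(x + 2*(-1))/5 = -sqrt(x - 2)/5 = -sqrt(-2 + x)/5)
T(4) - 10/(1 + 13) = -sqrt(-2 + 4)/5 - 10/(1 + 13) = -sqrt(2)/5 - 10/14 = -sqrt(2)/5 - 10*1/14 = -sqrt(2)/5 - 5/7 = -5/7 - sqrt(2)/5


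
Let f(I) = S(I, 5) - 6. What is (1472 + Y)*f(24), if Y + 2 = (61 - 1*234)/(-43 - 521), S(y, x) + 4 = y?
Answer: 5804771/282 ≈ 20584.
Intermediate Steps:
S(y, x) = -4 + y
Y = -955/564 (Y = -2 + (61 - 1*234)/(-43 - 521) = -2 + (61 - 234)/(-564) = -2 - 173*(-1/564) = -2 + 173/564 = -955/564 ≈ -1.6933)
f(I) = -10 + I (f(I) = (-4 + I) - 6 = -10 + I)
(1472 + Y)*f(24) = (1472 - 955/564)*(-10 + 24) = (829253/564)*14 = 5804771/282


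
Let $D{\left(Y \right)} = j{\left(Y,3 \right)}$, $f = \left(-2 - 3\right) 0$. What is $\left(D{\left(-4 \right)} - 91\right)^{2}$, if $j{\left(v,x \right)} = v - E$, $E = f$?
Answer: $9025$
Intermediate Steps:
$f = 0$ ($f = \left(-5\right) 0 = 0$)
$E = 0$
$j{\left(v,x \right)} = v$ ($j{\left(v,x \right)} = v - 0 = v + 0 = v$)
$D{\left(Y \right)} = Y$
$\left(D{\left(-4 \right)} - 91\right)^{2} = \left(-4 - 91\right)^{2} = \left(-95\right)^{2} = 9025$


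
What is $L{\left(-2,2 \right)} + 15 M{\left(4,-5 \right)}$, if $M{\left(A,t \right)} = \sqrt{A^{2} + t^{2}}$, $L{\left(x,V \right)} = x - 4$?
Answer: $-6 + 15 \sqrt{41} \approx 90.047$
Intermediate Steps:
$L{\left(x,V \right)} = -4 + x$
$L{\left(-2,2 \right)} + 15 M{\left(4,-5 \right)} = \left(-4 - 2\right) + 15 \sqrt{4^{2} + \left(-5\right)^{2}} = -6 + 15 \sqrt{16 + 25} = -6 + 15 \sqrt{41}$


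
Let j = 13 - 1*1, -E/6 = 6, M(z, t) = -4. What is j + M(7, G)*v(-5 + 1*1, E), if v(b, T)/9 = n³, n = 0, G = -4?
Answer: 12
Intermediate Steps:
E = -36 (E = -6*6 = -36)
j = 12 (j = 13 - 1 = 12)
v(b, T) = 0 (v(b, T) = 9*0³ = 9*0 = 0)
j + M(7, G)*v(-5 + 1*1, E) = 12 - 4*0 = 12 + 0 = 12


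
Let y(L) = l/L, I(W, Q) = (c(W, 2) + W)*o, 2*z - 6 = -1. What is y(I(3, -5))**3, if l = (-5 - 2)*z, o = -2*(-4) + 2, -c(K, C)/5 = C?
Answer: 1/64 ≈ 0.015625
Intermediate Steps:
c(K, C) = -5*C
z = 5/2 (z = 3 + (1/2)*(-1) = 3 - 1/2 = 5/2 ≈ 2.5000)
o = 10 (o = 8 + 2 = 10)
l = -35/2 (l = (-5 - 2)*(5/2) = -7*5/2 = -35/2 ≈ -17.500)
I(W, Q) = -100 + 10*W (I(W, Q) = (-5*2 + W)*10 = (-10 + W)*10 = -100 + 10*W)
y(L) = -35/(2*L)
y(I(3, -5))**3 = (-35/(2*(-100 + 10*3)))**3 = (-35/(2*(-100 + 30)))**3 = (-35/2/(-70))**3 = (-35/2*(-1/70))**3 = (1/4)**3 = 1/64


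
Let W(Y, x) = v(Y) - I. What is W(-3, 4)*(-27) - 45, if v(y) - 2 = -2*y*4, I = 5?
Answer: -612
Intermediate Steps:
v(y) = 2 - 8*y (v(y) = 2 - 2*y*4 = 2 - 8*y)
W(Y, x) = -3 - 8*Y (W(Y, x) = (2 - 8*Y) - 1*5 = (2 - 8*Y) - 5 = -3 - 8*Y)
W(-3, 4)*(-27) - 45 = (-3 - 8*(-3))*(-27) - 45 = (-3 + 24)*(-27) - 45 = 21*(-27) - 45 = -567 - 45 = -612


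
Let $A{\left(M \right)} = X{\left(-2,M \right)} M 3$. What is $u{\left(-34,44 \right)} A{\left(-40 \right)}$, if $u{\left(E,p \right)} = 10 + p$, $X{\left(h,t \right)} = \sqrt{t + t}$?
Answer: $- 25920 i \sqrt{5} \approx - 57959.0 i$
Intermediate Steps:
$X{\left(h,t \right)} = \sqrt{2} \sqrt{t}$ ($X{\left(h,t \right)} = \sqrt{2 t} = \sqrt{2} \sqrt{t}$)
$A{\left(M \right)} = 3 \sqrt{2} M^{\frac{3}{2}}$ ($A{\left(M \right)} = \sqrt{2} \sqrt{M} M 3 = \sqrt{2} M^{\frac{3}{2}} \cdot 3 = 3 \sqrt{2} M^{\frac{3}{2}}$)
$u{\left(-34,44 \right)} A{\left(-40 \right)} = \left(10 + 44\right) 3 \sqrt{2} \left(-40\right)^{\frac{3}{2}} = 54 \cdot 3 \sqrt{2} \left(- 80 i \sqrt{10}\right) = 54 \left(- 480 i \sqrt{5}\right) = - 25920 i \sqrt{5}$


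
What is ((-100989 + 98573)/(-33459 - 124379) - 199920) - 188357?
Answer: -30642431355/78919 ≈ -3.8828e+5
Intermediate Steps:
((-100989 + 98573)/(-33459 - 124379) - 199920) - 188357 = (-2416/(-157838) - 199920) - 188357 = (-2416*(-1/157838) - 199920) - 188357 = (1208/78919 - 199920) - 188357 = -15777485272/78919 - 188357 = -30642431355/78919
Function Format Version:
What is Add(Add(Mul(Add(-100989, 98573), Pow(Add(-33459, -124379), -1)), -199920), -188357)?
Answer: Rational(-30642431355, 78919) ≈ -3.8828e+5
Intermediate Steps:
Add(Add(Mul(Add(-100989, 98573), Pow(Add(-33459, -124379), -1)), -199920), -188357) = Add(Add(Mul(-2416, Pow(-157838, -1)), -199920), -188357) = Add(Add(Mul(-2416, Rational(-1, 157838)), -199920), -188357) = Add(Add(Rational(1208, 78919), -199920), -188357) = Add(Rational(-15777485272, 78919), -188357) = Rational(-30642431355, 78919)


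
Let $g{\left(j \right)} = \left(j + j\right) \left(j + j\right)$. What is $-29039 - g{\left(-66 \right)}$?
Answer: $-46463$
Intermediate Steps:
$g{\left(j \right)} = 4 j^{2}$ ($g{\left(j \right)} = 2 j 2 j = 4 j^{2}$)
$-29039 - g{\left(-66 \right)} = -29039 - 4 \left(-66\right)^{2} = -29039 - 4 \cdot 4356 = -29039 - 17424 = -46463$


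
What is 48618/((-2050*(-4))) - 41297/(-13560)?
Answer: 24947387/2779800 ≈ 8.9745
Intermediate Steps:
48618/((-2050*(-4))) - 41297/(-13560) = 48618/8200 - 41297*(-1/13560) = 48618*(1/8200) + 41297/13560 = 24309/4100 + 41297/13560 = 24947387/2779800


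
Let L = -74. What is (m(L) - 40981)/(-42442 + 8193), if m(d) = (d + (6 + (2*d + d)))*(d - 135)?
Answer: -19629/34249 ≈ -0.57313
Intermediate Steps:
m(d) = (-135 + d)*(6 + 4*d) (m(d) = (d + (6 + 3*d))*(-135 + d) = (6 + 4*d)*(-135 + d) = (-135 + d)*(6 + 4*d))
(m(L) - 40981)/(-42442 + 8193) = ((-810 - 534*(-74) + 4*(-74)**2) - 40981)/(-42442 + 8193) = ((-810 + 39516 + 4*5476) - 40981)/(-34249) = ((-810 + 39516 + 21904) - 40981)*(-1/34249) = (60610 - 40981)*(-1/34249) = 19629*(-1/34249) = -19629/34249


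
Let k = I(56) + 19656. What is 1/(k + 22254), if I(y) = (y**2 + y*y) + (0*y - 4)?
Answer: 1/48178 ≈ 2.0756e-5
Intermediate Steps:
I(y) = -4 + 2*y**2 (I(y) = (y**2 + y**2) + (0 - 4) = 2*y**2 - 4 = -4 + 2*y**2)
k = 25924 (k = (-4 + 2*56**2) + 19656 = (-4 + 2*3136) + 19656 = (-4 + 6272) + 19656 = 6268 + 19656 = 25924)
1/(k + 22254) = 1/(25924 + 22254) = 1/48178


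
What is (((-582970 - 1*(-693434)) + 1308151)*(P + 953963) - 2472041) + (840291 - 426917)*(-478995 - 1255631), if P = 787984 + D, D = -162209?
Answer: 1523988262705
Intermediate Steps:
P = 625775 (P = 787984 - 162209 = 625775)
(((-582970 - 1*(-693434)) + 1308151)*(P + 953963) - 2472041) + (840291 - 426917)*(-478995 - 1255631) = (((-582970 - 1*(-693434)) + 1308151)*(625775 + 953963) - 2472041) + (840291 - 426917)*(-478995 - 1255631) = (((-582970 + 693434) + 1308151)*1579738 - 2472041) + 413374*(-1734626) = ((110464 + 1308151)*1579738 - 2472041) - 717049288124 = (1418615*1579738 - 2472041) - 717049288124 = (2241040022870 - 2472041) - 717049288124 = 2241037550829 - 717049288124 = 1523988262705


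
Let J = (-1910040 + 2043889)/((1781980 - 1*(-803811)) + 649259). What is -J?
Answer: -133849/3235050 ≈ -0.041375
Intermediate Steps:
J = 133849/3235050 (J = 133849/((1781980 + 803811) + 649259) = 133849/(2585791 + 649259) = 133849/3235050 ≈ 0.041375)
-J = -1*133849/3235050 = -133849/3235050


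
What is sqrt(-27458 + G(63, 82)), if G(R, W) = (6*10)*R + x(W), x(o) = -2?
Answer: 8*I*sqrt(370) ≈ 153.88*I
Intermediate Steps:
G(R, W) = -2 + 60*R (G(R, W) = (6*10)*R - 2 = 60*R - 2 = -2 + 60*R)
sqrt(-27458 + G(63, 82)) = sqrt(-27458 + (-2 + 60*63)) = sqrt(-27458 + (-2 + 3780)) = sqrt(-27458 + 3778) = sqrt(-23680) = 8*I*sqrt(370)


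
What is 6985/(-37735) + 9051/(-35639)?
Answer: -118095580/268967533 ≈ -0.43907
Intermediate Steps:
6985/(-37735) + 9051/(-35639) = 6985*(-1/37735) + 9051*(-1/35639) = -1397/7547 - 9051/35639 = -118095580/268967533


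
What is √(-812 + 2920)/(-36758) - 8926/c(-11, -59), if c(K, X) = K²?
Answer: -8926/121 - √527/18379 ≈ -73.770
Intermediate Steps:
√(-812 + 2920)/(-36758) - 8926/c(-11, -59) = √(-812 + 2920)/(-36758) - 8926/((-11)²) = √2108*(-1/36758) - 8926/121 = (2*√527)*(-1/36758) - 8926*1/121 = -√527/18379 - 8926/121 = -8926/121 - √527/18379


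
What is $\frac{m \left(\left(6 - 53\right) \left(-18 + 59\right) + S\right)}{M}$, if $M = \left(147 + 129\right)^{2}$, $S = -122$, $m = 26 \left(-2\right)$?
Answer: $\frac{8879}{6348} \approx 1.3987$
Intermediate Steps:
$m = -52$
$M = 76176$ ($M = 276^{2} = 76176$)
$\frac{m \left(\left(6 - 53\right) \left(-18 + 59\right) + S\right)}{M} = \frac{\left(-52\right) \left(\left(6 - 53\right) \left(-18 + 59\right) - 122\right)}{76176} = - 52 \left(\left(-47\right) 41 - 122\right) \frac{1}{76176} = - 52 \left(-1927 - 122\right) \frac{1}{76176} = \left(-52\right) \left(-2049\right) \frac{1}{76176} = 106548 \cdot \frac{1}{76176} = \frac{8879}{6348}$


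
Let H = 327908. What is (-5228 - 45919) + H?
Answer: 276761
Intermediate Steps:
(-5228 - 45919) + H = (-5228 - 45919) + 327908 = -51147 + 327908 = 276761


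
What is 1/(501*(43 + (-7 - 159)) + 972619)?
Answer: 1/910996 ≈ 1.0977e-6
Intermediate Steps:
1/(501*(43 + (-7 - 159)) + 972619) = 1/(501*(43 - 166) + 972619) = 1/(501*(-123) + 972619) = 1/(-61623 + 972619) = 1/910996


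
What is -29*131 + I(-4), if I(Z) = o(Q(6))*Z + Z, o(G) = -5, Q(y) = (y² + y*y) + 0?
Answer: -3783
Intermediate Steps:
Q(y) = 2*y² (Q(y) = (y² + y²) + 0 = 2*y² + 0 = 2*y²)
I(Z) = -4*Z (I(Z) = -5*Z + Z = -4*Z)
-29*131 + I(-4) = -29*131 - 4*(-4) = -3799 + 16 = -3783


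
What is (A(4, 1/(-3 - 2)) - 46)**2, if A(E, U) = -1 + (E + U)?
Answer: 46656/25 ≈ 1866.2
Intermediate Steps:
A(E, U) = -1 + E + U
(A(4, 1/(-3 - 2)) - 46)**2 = ((-1 + 4 + 1/(-3 - 2)) - 46)**2 = ((-1 + 4 + 1/(-5)) - 46)**2 = ((-1 + 4 - 1/5) - 46)**2 = (14/5 - 46)**2 = (-216/5)**2 = 46656/25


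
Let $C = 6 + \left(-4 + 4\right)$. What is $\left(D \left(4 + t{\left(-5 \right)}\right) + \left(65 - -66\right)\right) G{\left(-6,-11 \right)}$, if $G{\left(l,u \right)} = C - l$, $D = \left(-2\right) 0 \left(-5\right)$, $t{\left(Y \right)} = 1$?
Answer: $1572$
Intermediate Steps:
$C = 6$ ($C = 6 + 0 = 6$)
$D = 0$ ($D = 0 \left(-5\right) = 0$)
$G{\left(l,u \right)} = 6 - l$
$\left(D \left(4 + t{\left(-5 \right)}\right) + \left(65 - -66\right)\right) G{\left(-6,-11 \right)} = \left(0 \left(4 + 1\right) + \left(65 - -66\right)\right) \left(6 - -6\right) = \left(0 \cdot 5 + \left(65 + 66\right)\right) \left(6 + 6\right) = \left(0 + 131\right) 12 = 131 \cdot 12 = 1572$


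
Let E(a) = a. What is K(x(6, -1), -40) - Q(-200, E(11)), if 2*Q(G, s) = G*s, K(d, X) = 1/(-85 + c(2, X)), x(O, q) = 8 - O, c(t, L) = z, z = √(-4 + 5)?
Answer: 92399/84 ≈ 1100.0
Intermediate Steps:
z = 1 (z = √1 = 1)
c(t, L) = 1
K(d, X) = -1/84 (K(d, X) = 1/(-85 + 1) = 1/(-84) = -1/84)
Q(G, s) = G*s/2 (Q(G, s) = (G*s)/2 = G*s/2)
K(x(6, -1), -40) - Q(-200, E(11)) = -1/84 - (-200)*11/2 = -1/84 - 1*(-1100) = -1/84 + 1100 = 92399/84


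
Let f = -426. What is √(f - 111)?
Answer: I*√537 ≈ 23.173*I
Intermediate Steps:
√(f - 111) = √(-426 - 111) = √(-537) = I*√537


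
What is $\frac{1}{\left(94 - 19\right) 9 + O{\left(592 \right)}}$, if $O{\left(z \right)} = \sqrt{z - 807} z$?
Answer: $\frac{135}{15161077} - \frac{592 i \sqrt{215}}{75805385} \approx 8.9044 \cdot 10^{-6} - 0.00011451 i$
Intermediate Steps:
$O{\left(z \right)} = z \sqrt{-807 + z}$ ($O{\left(z \right)} = \sqrt{-807 + z} z = z \sqrt{-807 + z}$)
$\frac{1}{\left(94 - 19\right) 9 + O{\left(592 \right)}} = \frac{1}{\left(94 - 19\right) 9 + 592 \sqrt{-807 + 592}} = \frac{1}{\left(94 - 19\right) 9 + 592 \sqrt{-215}} = \frac{1}{75 \cdot 9 + 592 i \sqrt{215}} = \frac{1}{675 + 592 i \sqrt{215}}$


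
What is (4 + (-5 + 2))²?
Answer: 1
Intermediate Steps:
(4 + (-5 + 2))² = (4 - 3)² = 1² = 1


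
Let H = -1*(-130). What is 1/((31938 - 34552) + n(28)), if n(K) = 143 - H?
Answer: -1/2601 ≈ -0.00038447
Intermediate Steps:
H = 130
n(K) = 13 (n(K) = 143 - 1*130 = 143 - 130 = 13)
1/((31938 - 34552) + n(28)) = 1/((31938 - 34552) + 13) = 1/(-2614 + 13) = 1/(-2601) = -1/2601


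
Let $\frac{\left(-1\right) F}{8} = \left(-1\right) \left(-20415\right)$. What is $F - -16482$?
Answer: $-146838$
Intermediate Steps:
$F = -163320$ ($F = - 8 \left(\left(-1\right) \left(-20415\right)\right) = \left(-8\right) 20415 = -163320$)
$F - -16482 = -163320 - -16482 = -163320 + 16482 = -146838$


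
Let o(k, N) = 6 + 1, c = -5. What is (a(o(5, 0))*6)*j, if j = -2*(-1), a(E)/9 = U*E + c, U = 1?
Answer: 216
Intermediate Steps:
o(k, N) = 7
a(E) = -45 + 9*E (a(E) = 9*(1*E - 5) = 9*(E - 5) = 9*(-5 + E) = -45 + 9*E)
j = 2
(a(o(5, 0))*6)*j = ((-45 + 9*7)*6)*2 = ((-45 + 63)*6)*2 = (18*6)*2 = 108*2 = 216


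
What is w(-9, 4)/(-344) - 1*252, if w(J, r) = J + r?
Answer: -86683/344 ≈ -251.99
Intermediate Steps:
w(-9, 4)/(-344) - 1*252 = (-9 + 4)/(-344) - 1*252 = -5*(-1/344) - 252 = 5/344 - 252 = -86683/344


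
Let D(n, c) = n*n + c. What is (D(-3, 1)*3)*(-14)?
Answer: -420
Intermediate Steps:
D(n, c) = c + n² (D(n, c) = n² + c = c + n²)
(D(-3, 1)*3)*(-14) = ((1 + (-3)²)*3)*(-14) = ((1 + 9)*3)*(-14) = (10*3)*(-14) = 30*(-14) = -420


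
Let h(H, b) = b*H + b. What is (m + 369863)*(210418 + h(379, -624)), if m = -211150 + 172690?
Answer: -8849122906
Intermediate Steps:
m = -38460
h(H, b) = b + H*b (h(H, b) = H*b + b = b + H*b)
(m + 369863)*(210418 + h(379, -624)) = (-38460 + 369863)*(210418 - 624*(1 + 379)) = 331403*(210418 - 624*380) = 331403*(210418 - 237120) = 331403*(-26702) = -8849122906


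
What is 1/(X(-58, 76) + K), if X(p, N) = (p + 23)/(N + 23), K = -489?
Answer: -99/48446 ≈ -0.0020435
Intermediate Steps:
X(p, N) = (23 + p)/(23 + N)
1/(X(-58, 76) + K) = 1/((23 - 58)/(23 + 76) - 489) = 1/(-35/99 - 489) = 1/(-48446/99) = -99/48446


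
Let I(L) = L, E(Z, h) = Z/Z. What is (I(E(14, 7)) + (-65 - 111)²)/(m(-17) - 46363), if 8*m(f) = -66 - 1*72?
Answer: -123908/185521 ≈ -0.66789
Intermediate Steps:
m(f) = -69/4 (m(f) = (-66 - 1*72)/8 = (-66 - 72)/8 = (⅛)*(-138) = -69/4)
E(Z, h) = 1
(I(E(14, 7)) + (-65 - 111)²)/(m(-17) - 46363) = (1 + (-65 - 111)²)/(-69/4 - 46363) = (1 + (-176)²)/(-185521/4) = (1 + 30976)*(-4/185521) = 30977*(-4/185521) = -123908/185521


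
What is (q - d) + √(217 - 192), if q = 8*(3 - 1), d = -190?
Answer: 211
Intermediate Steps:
q = 16 (q = 8*2 = 16)
(q - d) + √(217 - 192) = (16 - 1*(-190)) + √(217 - 192) = (16 + 190) + √25 = 206 + 5 = 211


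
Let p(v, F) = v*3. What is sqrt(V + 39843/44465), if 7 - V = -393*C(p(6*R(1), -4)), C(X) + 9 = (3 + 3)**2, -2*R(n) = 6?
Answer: sqrt(20995004056045)/44465 ≈ 103.05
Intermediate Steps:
R(n) = -3 (R(n) = -1/2*6 = -3)
p(v, F) = 3*v
C(X) = 27 (C(X) = -9 + (3 + 3)**2 = -9 + 6**2 = -9 + 36 = 27)
V = 10618 (V = 7 - (-393)*27 = 7 - 1*(-10611) = 7 + 10611 = 10618)
sqrt(V + 39843/44465) = sqrt(10618 + 39843/44465) = sqrt(472169213/44465) = sqrt(20995004056045)/44465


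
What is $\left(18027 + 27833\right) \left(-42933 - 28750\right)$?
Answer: $-3287382380$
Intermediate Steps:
$\left(18027 + 27833\right) \left(-42933 - 28750\right) = 45860 \left(-71683\right) = -3287382380$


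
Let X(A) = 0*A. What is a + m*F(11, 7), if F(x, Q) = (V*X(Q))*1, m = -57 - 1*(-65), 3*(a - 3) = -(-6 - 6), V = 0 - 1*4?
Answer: 7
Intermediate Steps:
V = -4 (V = 0 - 4 = -4)
a = 7 (a = 3 + (-(-6 - 6))/3 = 3 + (-1*(-12))/3 = 3 + (⅓)*12 = 3 + 4 = 7)
m = 8 (m = -57 + 65 = 8)
X(A) = 0
F(x, Q) = 0 (F(x, Q) = -4*0*1 = 0*1 = 0)
a + m*F(11, 7) = 7 + 8*0 = 7 + 0 = 7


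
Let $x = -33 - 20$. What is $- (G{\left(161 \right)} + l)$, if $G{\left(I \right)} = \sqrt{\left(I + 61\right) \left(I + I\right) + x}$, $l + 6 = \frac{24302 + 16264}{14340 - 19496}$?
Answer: $\frac{35751}{2578} - \sqrt{71431} \approx -253.4$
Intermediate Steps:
$x = -53$
$l = - \frac{35751}{2578}$ ($l = -6 + \frac{24302 + 16264}{14340 - 19496} = -6 + \frac{40566}{-5156} = -6 + 40566 \left(- \frac{1}{5156}\right) = -6 - \frac{20283}{2578} = - \frac{35751}{2578} \approx -13.868$)
$G{\left(I \right)} = \sqrt{-53 + 2 I \left(61 + I\right)}$ ($G{\left(I \right)} = \sqrt{\left(I + 61\right) \left(I + I\right) - 53} = \sqrt{\left(61 + I\right) 2 I - 53} = \sqrt{2 I \left(61 + I\right) - 53} = \sqrt{-53 + 2 I \left(61 + I\right)}$)
$- (G{\left(161 \right)} + l) = - (\sqrt{-53 + 2 \cdot 161^{2} + 122 \cdot 161} - \frac{35751}{2578}) = - (\sqrt{-53 + 2 \cdot 25921 + 19642} - \frac{35751}{2578}) = - (\sqrt{-53 + 51842 + 19642} - \frac{35751}{2578}) = - (\sqrt{71431} - \frac{35751}{2578}) = - (- \frac{35751}{2578} + \sqrt{71431}) = \frac{35751}{2578} - \sqrt{71431}$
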